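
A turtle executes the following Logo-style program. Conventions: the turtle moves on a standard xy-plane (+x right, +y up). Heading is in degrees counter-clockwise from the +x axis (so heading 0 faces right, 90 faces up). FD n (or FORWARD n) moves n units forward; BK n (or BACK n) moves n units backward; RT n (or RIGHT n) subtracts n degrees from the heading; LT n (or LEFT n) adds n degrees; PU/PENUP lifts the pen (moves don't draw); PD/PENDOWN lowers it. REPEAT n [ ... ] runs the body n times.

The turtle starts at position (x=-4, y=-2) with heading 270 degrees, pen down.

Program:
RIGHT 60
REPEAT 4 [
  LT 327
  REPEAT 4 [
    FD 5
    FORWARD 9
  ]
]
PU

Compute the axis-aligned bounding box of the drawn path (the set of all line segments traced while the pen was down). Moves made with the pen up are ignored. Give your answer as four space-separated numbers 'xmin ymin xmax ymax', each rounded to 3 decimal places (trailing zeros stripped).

Executing turtle program step by step:
Start: pos=(-4,-2), heading=270, pen down
RT 60: heading 270 -> 210
REPEAT 4 [
  -- iteration 1/4 --
  LT 327: heading 210 -> 177
  REPEAT 4 [
    -- iteration 1/4 --
    FD 5: (-4,-2) -> (-8.993,-1.738) [heading=177, draw]
    FD 9: (-8.993,-1.738) -> (-17.981,-1.267) [heading=177, draw]
    -- iteration 2/4 --
    FD 5: (-17.981,-1.267) -> (-22.974,-1.006) [heading=177, draw]
    FD 9: (-22.974,-1.006) -> (-31.962,-0.535) [heading=177, draw]
    -- iteration 3/4 --
    FD 5: (-31.962,-0.535) -> (-36.955,-0.273) [heading=177, draw]
    FD 9: (-36.955,-0.273) -> (-45.942,0.198) [heading=177, draw]
    -- iteration 4/4 --
    FD 5: (-45.942,0.198) -> (-50.936,0.46) [heading=177, draw]
    FD 9: (-50.936,0.46) -> (-59.923,0.931) [heading=177, draw]
  ]
  -- iteration 2/4 --
  LT 327: heading 177 -> 144
  REPEAT 4 [
    -- iteration 1/4 --
    FD 5: (-59.923,0.931) -> (-63.968,3.87) [heading=144, draw]
    FD 9: (-63.968,3.87) -> (-71.249,9.16) [heading=144, draw]
    -- iteration 2/4 --
    FD 5: (-71.249,9.16) -> (-75.295,12.099) [heading=144, draw]
    FD 9: (-75.295,12.099) -> (-82.576,17.389) [heading=144, draw]
    -- iteration 3/4 --
    FD 5: (-82.576,17.389) -> (-86.621,20.328) [heading=144, draw]
    FD 9: (-86.621,20.328) -> (-93.902,25.618) [heading=144, draw]
    -- iteration 4/4 --
    FD 5: (-93.902,25.618) -> (-97.947,28.557) [heading=144, draw]
    FD 9: (-97.947,28.557) -> (-105.228,33.847) [heading=144, draw]
  ]
  -- iteration 3/4 --
  LT 327: heading 144 -> 111
  REPEAT 4 [
    -- iteration 1/4 --
    FD 5: (-105.228,33.847) -> (-107.02,38.515) [heading=111, draw]
    FD 9: (-107.02,38.515) -> (-110.245,46.917) [heading=111, draw]
    -- iteration 2/4 --
    FD 5: (-110.245,46.917) -> (-112.037,51.585) [heading=111, draw]
    FD 9: (-112.037,51.585) -> (-115.263,59.987) [heading=111, draw]
    -- iteration 3/4 --
    FD 5: (-115.263,59.987) -> (-117.054,64.655) [heading=111, draw]
    FD 9: (-117.054,64.655) -> (-120.28,73.057) [heading=111, draw]
    -- iteration 4/4 --
    FD 5: (-120.28,73.057) -> (-122.071,77.725) [heading=111, draw]
    FD 9: (-122.071,77.725) -> (-125.297,86.127) [heading=111, draw]
  ]
  -- iteration 4/4 --
  LT 327: heading 111 -> 78
  REPEAT 4 [
    -- iteration 1/4 --
    FD 5: (-125.297,86.127) -> (-124.257,91.018) [heading=78, draw]
    FD 9: (-124.257,91.018) -> (-122.386,99.821) [heading=78, draw]
    -- iteration 2/4 --
    FD 5: (-122.386,99.821) -> (-121.346,104.712) [heading=78, draw]
    FD 9: (-121.346,104.712) -> (-119.475,113.515) [heading=78, draw]
    -- iteration 3/4 --
    FD 5: (-119.475,113.515) -> (-118.436,118.406) [heading=78, draw]
    FD 9: (-118.436,118.406) -> (-116.565,127.209) [heading=78, draw]
    -- iteration 4/4 --
    FD 5: (-116.565,127.209) -> (-115.525,132.1) [heading=78, draw]
    FD 9: (-115.525,132.1) -> (-113.654,140.904) [heading=78, draw]
  ]
]
PU: pen up
Final: pos=(-113.654,140.904), heading=78, 32 segment(s) drawn

Segment endpoints: x in {-125.297, -124.257, -122.386, -122.071, -121.346, -120.28, -119.475, -118.436, -117.054, -116.565, -115.525, -115.263, -113.654, -112.037, -110.245, -107.02, -105.228, -97.947, -93.902, -86.621, -82.576, -75.295, -71.249, -63.968, -59.923, -50.936, -45.942, -36.955, -31.962, -22.974, -17.981, -8.993, -4}, y in {-2, -1.738, -1.267, -1.006, -0.535, -0.273, 0.198, 0.46, 0.931, 3.87, 9.16, 12.099, 17.389, 20.328, 25.618, 28.557, 33.847, 38.515, 46.917, 51.585, 59.987, 64.655, 73.057, 77.725, 86.127, 91.018, 99.821, 104.712, 113.515, 118.406, 127.209, 132.1, 140.904}
xmin=-125.297, ymin=-2, xmax=-4, ymax=140.904

Answer: -125.297 -2 -4 140.904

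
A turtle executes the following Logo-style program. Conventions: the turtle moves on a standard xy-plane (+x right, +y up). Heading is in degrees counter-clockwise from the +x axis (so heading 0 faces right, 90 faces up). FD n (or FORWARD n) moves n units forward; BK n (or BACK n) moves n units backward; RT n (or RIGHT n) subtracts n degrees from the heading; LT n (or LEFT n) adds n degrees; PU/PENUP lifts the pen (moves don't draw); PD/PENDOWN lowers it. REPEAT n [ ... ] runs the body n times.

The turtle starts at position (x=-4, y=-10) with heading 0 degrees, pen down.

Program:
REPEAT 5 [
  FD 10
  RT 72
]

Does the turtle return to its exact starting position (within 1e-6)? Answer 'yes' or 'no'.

Executing turtle program step by step:
Start: pos=(-4,-10), heading=0, pen down
REPEAT 5 [
  -- iteration 1/5 --
  FD 10: (-4,-10) -> (6,-10) [heading=0, draw]
  RT 72: heading 0 -> 288
  -- iteration 2/5 --
  FD 10: (6,-10) -> (9.09,-19.511) [heading=288, draw]
  RT 72: heading 288 -> 216
  -- iteration 3/5 --
  FD 10: (9.09,-19.511) -> (1,-25.388) [heading=216, draw]
  RT 72: heading 216 -> 144
  -- iteration 4/5 --
  FD 10: (1,-25.388) -> (-7.09,-19.511) [heading=144, draw]
  RT 72: heading 144 -> 72
  -- iteration 5/5 --
  FD 10: (-7.09,-19.511) -> (-4,-10) [heading=72, draw]
  RT 72: heading 72 -> 0
]
Final: pos=(-4,-10), heading=0, 5 segment(s) drawn

Start position: (-4, -10)
Final position: (-4, -10)
Distance = 0; < 1e-6 -> CLOSED

Answer: yes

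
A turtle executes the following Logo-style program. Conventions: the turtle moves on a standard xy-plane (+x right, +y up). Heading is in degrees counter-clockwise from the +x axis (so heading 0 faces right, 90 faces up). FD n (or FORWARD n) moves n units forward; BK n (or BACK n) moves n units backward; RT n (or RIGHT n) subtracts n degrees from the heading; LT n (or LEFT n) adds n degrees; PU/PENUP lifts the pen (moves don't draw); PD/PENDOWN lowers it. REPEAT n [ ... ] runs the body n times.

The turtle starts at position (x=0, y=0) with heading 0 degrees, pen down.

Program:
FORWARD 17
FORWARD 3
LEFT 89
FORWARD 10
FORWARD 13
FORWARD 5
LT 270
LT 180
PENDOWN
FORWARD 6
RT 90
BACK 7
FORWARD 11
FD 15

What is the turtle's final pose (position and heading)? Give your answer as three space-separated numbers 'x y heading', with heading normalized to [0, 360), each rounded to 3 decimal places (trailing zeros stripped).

Executing turtle program step by step:
Start: pos=(0,0), heading=0, pen down
FD 17: (0,0) -> (17,0) [heading=0, draw]
FD 3: (17,0) -> (20,0) [heading=0, draw]
LT 89: heading 0 -> 89
FD 10: (20,0) -> (20.175,9.998) [heading=89, draw]
FD 13: (20.175,9.998) -> (20.401,22.996) [heading=89, draw]
FD 5: (20.401,22.996) -> (20.489,27.996) [heading=89, draw]
LT 270: heading 89 -> 359
LT 180: heading 359 -> 179
PD: pen down
FD 6: (20.489,27.996) -> (14.49,28.1) [heading=179, draw]
RT 90: heading 179 -> 89
BK 7: (14.49,28.1) -> (14.367,21.102) [heading=89, draw]
FD 11: (14.367,21.102) -> (14.559,32.1) [heading=89, draw]
FD 15: (14.559,32.1) -> (14.821,47.098) [heading=89, draw]
Final: pos=(14.821,47.098), heading=89, 9 segment(s) drawn

Answer: 14.821 47.098 89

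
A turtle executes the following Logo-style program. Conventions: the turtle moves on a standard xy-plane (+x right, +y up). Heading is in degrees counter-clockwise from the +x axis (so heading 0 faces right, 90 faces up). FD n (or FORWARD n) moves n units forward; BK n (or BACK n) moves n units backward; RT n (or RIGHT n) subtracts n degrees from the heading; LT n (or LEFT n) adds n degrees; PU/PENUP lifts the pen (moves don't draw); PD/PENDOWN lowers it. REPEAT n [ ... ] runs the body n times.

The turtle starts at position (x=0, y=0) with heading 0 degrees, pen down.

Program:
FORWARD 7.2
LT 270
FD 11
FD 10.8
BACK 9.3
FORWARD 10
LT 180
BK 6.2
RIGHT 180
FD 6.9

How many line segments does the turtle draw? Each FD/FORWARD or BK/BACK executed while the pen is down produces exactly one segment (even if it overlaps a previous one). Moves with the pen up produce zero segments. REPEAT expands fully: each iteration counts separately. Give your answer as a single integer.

Answer: 7

Derivation:
Executing turtle program step by step:
Start: pos=(0,0), heading=0, pen down
FD 7.2: (0,0) -> (7.2,0) [heading=0, draw]
LT 270: heading 0 -> 270
FD 11: (7.2,0) -> (7.2,-11) [heading=270, draw]
FD 10.8: (7.2,-11) -> (7.2,-21.8) [heading=270, draw]
BK 9.3: (7.2,-21.8) -> (7.2,-12.5) [heading=270, draw]
FD 10: (7.2,-12.5) -> (7.2,-22.5) [heading=270, draw]
LT 180: heading 270 -> 90
BK 6.2: (7.2,-22.5) -> (7.2,-28.7) [heading=90, draw]
RT 180: heading 90 -> 270
FD 6.9: (7.2,-28.7) -> (7.2,-35.6) [heading=270, draw]
Final: pos=(7.2,-35.6), heading=270, 7 segment(s) drawn
Segments drawn: 7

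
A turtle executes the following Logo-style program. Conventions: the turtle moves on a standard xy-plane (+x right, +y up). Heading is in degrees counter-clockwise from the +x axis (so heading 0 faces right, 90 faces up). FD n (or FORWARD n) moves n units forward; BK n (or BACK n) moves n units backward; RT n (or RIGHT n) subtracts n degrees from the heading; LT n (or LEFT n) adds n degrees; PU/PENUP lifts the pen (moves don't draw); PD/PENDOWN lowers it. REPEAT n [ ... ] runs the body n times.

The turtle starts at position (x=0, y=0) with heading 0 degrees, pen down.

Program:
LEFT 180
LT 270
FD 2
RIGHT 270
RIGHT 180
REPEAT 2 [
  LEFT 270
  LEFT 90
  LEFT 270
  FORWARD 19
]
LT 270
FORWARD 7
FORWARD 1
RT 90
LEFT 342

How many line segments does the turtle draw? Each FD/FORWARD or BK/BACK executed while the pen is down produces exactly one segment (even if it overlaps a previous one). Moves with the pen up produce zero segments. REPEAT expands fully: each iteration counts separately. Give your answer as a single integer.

Executing turtle program step by step:
Start: pos=(0,0), heading=0, pen down
LT 180: heading 0 -> 180
LT 270: heading 180 -> 90
FD 2: (0,0) -> (0,2) [heading=90, draw]
RT 270: heading 90 -> 180
RT 180: heading 180 -> 0
REPEAT 2 [
  -- iteration 1/2 --
  LT 270: heading 0 -> 270
  LT 90: heading 270 -> 0
  LT 270: heading 0 -> 270
  FD 19: (0,2) -> (0,-17) [heading=270, draw]
  -- iteration 2/2 --
  LT 270: heading 270 -> 180
  LT 90: heading 180 -> 270
  LT 270: heading 270 -> 180
  FD 19: (0,-17) -> (-19,-17) [heading=180, draw]
]
LT 270: heading 180 -> 90
FD 7: (-19,-17) -> (-19,-10) [heading=90, draw]
FD 1: (-19,-10) -> (-19,-9) [heading=90, draw]
RT 90: heading 90 -> 0
LT 342: heading 0 -> 342
Final: pos=(-19,-9), heading=342, 5 segment(s) drawn
Segments drawn: 5

Answer: 5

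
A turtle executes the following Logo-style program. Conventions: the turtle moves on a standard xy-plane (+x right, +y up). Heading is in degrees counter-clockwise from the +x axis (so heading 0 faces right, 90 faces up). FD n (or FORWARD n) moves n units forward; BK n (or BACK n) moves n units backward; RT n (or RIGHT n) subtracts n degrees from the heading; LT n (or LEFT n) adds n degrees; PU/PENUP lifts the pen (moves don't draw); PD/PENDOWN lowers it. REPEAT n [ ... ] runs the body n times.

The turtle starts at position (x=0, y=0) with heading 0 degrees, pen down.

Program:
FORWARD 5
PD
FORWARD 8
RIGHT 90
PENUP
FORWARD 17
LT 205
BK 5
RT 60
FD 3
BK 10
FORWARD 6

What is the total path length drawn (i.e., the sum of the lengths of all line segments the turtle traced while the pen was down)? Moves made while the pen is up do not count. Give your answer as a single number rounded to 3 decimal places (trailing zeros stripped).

Executing turtle program step by step:
Start: pos=(0,0), heading=0, pen down
FD 5: (0,0) -> (5,0) [heading=0, draw]
PD: pen down
FD 8: (5,0) -> (13,0) [heading=0, draw]
RT 90: heading 0 -> 270
PU: pen up
FD 17: (13,0) -> (13,-17) [heading=270, move]
LT 205: heading 270 -> 115
BK 5: (13,-17) -> (15.113,-21.532) [heading=115, move]
RT 60: heading 115 -> 55
FD 3: (15.113,-21.532) -> (16.834,-19.074) [heading=55, move]
BK 10: (16.834,-19.074) -> (11.098,-27.266) [heading=55, move]
FD 6: (11.098,-27.266) -> (14.54,-22.351) [heading=55, move]
Final: pos=(14.54,-22.351), heading=55, 2 segment(s) drawn

Segment lengths:
  seg 1: (0,0) -> (5,0), length = 5
  seg 2: (5,0) -> (13,0), length = 8
Total = 13

Answer: 13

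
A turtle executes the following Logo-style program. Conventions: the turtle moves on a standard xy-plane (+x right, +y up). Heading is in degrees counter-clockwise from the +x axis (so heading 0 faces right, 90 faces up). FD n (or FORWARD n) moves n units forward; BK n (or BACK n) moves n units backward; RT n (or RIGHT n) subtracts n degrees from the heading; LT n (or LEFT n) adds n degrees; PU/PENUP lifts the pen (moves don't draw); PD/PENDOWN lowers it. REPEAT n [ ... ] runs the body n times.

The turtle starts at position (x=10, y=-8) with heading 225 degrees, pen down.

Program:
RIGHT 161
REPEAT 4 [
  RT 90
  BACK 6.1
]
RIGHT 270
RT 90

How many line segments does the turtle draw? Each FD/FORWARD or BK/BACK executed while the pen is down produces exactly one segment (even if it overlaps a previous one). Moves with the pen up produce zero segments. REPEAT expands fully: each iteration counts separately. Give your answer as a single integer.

Executing turtle program step by step:
Start: pos=(10,-8), heading=225, pen down
RT 161: heading 225 -> 64
REPEAT 4 [
  -- iteration 1/4 --
  RT 90: heading 64 -> 334
  BK 6.1: (10,-8) -> (4.517,-5.326) [heading=334, draw]
  -- iteration 2/4 --
  RT 90: heading 334 -> 244
  BK 6.1: (4.517,-5.326) -> (7.191,0.157) [heading=244, draw]
  -- iteration 3/4 --
  RT 90: heading 244 -> 154
  BK 6.1: (7.191,0.157) -> (12.674,-2.517) [heading=154, draw]
  -- iteration 4/4 --
  RT 90: heading 154 -> 64
  BK 6.1: (12.674,-2.517) -> (10,-8) [heading=64, draw]
]
RT 270: heading 64 -> 154
RT 90: heading 154 -> 64
Final: pos=(10,-8), heading=64, 4 segment(s) drawn
Segments drawn: 4

Answer: 4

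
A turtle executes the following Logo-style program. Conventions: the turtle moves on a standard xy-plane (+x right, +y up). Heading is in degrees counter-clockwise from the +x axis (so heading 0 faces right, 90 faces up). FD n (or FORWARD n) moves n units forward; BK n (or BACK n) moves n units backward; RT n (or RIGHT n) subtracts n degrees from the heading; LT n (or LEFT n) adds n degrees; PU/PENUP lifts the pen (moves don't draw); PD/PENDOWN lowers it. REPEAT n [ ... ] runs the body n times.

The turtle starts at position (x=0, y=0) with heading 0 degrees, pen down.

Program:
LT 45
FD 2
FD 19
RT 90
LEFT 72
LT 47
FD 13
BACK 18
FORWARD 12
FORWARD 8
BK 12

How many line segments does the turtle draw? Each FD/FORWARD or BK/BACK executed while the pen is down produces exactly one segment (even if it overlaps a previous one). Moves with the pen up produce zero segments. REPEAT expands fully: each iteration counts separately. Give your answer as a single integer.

Executing turtle program step by step:
Start: pos=(0,0), heading=0, pen down
LT 45: heading 0 -> 45
FD 2: (0,0) -> (1.414,1.414) [heading=45, draw]
FD 19: (1.414,1.414) -> (14.849,14.849) [heading=45, draw]
RT 90: heading 45 -> 315
LT 72: heading 315 -> 27
LT 47: heading 27 -> 74
FD 13: (14.849,14.849) -> (18.433,27.346) [heading=74, draw]
BK 18: (18.433,27.346) -> (13.471,10.043) [heading=74, draw]
FD 12: (13.471,10.043) -> (16.779,21.578) [heading=74, draw]
FD 8: (16.779,21.578) -> (18.984,29.268) [heading=74, draw]
BK 12: (18.984,29.268) -> (15.676,17.733) [heading=74, draw]
Final: pos=(15.676,17.733), heading=74, 7 segment(s) drawn
Segments drawn: 7

Answer: 7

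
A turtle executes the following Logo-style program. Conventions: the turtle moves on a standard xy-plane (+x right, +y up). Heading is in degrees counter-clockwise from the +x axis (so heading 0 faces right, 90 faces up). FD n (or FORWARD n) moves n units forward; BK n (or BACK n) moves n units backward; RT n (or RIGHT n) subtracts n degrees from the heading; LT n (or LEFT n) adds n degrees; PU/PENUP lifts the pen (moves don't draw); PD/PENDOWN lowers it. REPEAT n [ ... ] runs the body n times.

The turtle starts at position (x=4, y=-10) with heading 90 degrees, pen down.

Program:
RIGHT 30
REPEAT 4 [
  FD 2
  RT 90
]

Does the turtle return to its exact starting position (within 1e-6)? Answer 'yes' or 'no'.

Executing turtle program step by step:
Start: pos=(4,-10), heading=90, pen down
RT 30: heading 90 -> 60
REPEAT 4 [
  -- iteration 1/4 --
  FD 2: (4,-10) -> (5,-8.268) [heading=60, draw]
  RT 90: heading 60 -> 330
  -- iteration 2/4 --
  FD 2: (5,-8.268) -> (6.732,-9.268) [heading=330, draw]
  RT 90: heading 330 -> 240
  -- iteration 3/4 --
  FD 2: (6.732,-9.268) -> (5.732,-11) [heading=240, draw]
  RT 90: heading 240 -> 150
  -- iteration 4/4 --
  FD 2: (5.732,-11) -> (4,-10) [heading=150, draw]
  RT 90: heading 150 -> 60
]
Final: pos=(4,-10), heading=60, 4 segment(s) drawn

Start position: (4, -10)
Final position: (4, -10)
Distance = 0; < 1e-6 -> CLOSED

Answer: yes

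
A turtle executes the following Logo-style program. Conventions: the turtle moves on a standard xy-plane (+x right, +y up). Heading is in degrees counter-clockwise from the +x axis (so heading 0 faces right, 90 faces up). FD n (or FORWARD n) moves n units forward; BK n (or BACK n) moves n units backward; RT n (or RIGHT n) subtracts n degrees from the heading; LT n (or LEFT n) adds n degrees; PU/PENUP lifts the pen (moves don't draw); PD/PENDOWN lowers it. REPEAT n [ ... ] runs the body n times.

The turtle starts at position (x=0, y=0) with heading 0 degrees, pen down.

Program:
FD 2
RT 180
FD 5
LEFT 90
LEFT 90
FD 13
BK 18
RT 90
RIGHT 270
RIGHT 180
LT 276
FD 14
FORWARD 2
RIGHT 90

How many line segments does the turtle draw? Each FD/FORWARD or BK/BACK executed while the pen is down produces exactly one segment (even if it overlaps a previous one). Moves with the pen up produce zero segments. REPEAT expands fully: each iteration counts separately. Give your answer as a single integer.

Executing turtle program step by step:
Start: pos=(0,0), heading=0, pen down
FD 2: (0,0) -> (2,0) [heading=0, draw]
RT 180: heading 0 -> 180
FD 5: (2,0) -> (-3,0) [heading=180, draw]
LT 90: heading 180 -> 270
LT 90: heading 270 -> 0
FD 13: (-3,0) -> (10,0) [heading=0, draw]
BK 18: (10,0) -> (-8,0) [heading=0, draw]
RT 90: heading 0 -> 270
RT 270: heading 270 -> 0
RT 180: heading 0 -> 180
LT 276: heading 180 -> 96
FD 14: (-8,0) -> (-9.463,13.923) [heading=96, draw]
FD 2: (-9.463,13.923) -> (-9.672,15.912) [heading=96, draw]
RT 90: heading 96 -> 6
Final: pos=(-9.672,15.912), heading=6, 6 segment(s) drawn
Segments drawn: 6

Answer: 6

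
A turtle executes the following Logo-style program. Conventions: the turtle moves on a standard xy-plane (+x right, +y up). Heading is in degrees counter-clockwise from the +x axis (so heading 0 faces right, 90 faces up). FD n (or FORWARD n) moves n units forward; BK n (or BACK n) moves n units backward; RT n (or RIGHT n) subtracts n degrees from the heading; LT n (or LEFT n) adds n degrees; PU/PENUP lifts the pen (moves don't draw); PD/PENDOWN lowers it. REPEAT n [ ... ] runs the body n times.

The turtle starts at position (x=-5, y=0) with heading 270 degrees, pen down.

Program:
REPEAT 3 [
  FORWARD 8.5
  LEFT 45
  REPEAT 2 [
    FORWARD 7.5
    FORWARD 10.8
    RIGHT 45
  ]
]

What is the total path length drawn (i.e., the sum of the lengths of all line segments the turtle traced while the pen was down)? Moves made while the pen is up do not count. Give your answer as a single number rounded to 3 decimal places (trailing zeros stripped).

Answer: 135.3

Derivation:
Executing turtle program step by step:
Start: pos=(-5,0), heading=270, pen down
REPEAT 3 [
  -- iteration 1/3 --
  FD 8.5: (-5,0) -> (-5,-8.5) [heading=270, draw]
  LT 45: heading 270 -> 315
  REPEAT 2 [
    -- iteration 1/2 --
    FD 7.5: (-5,-8.5) -> (0.303,-13.803) [heading=315, draw]
    FD 10.8: (0.303,-13.803) -> (7.94,-21.44) [heading=315, draw]
    RT 45: heading 315 -> 270
    -- iteration 2/2 --
    FD 7.5: (7.94,-21.44) -> (7.94,-28.94) [heading=270, draw]
    FD 10.8: (7.94,-28.94) -> (7.94,-39.74) [heading=270, draw]
    RT 45: heading 270 -> 225
  ]
  -- iteration 2/3 --
  FD 8.5: (7.94,-39.74) -> (1.93,-45.75) [heading=225, draw]
  LT 45: heading 225 -> 270
  REPEAT 2 [
    -- iteration 1/2 --
    FD 7.5: (1.93,-45.75) -> (1.93,-53.25) [heading=270, draw]
    FD 10.8: (1.93,-53.25) -> (1.93,-64.05) [heading=270, draw]
    RT 45: heading 270 -> 225
    -- iteration 2/2 --
    FD 7.5: (1.93,-64.05) -> (-3.374,-69.354) [heading=225, draw]
    FD 10.8: (-3.374,-69.354) -> (-11.01,-76.991) [heading=225, draw]
    RT 45: heading 225 -> 180
  ]
  -- iteration 3/3 --
  FD 8.5: (-11.01,-76.991) -> (-19.51,-76.991) [heading=180, draw]
  LT 45: heading 180 -> 225
  REPEAT 2 [
    -- iteration 1/2 --
    FD 7.5: (-19.51,-76.991) -> (-24.814,-82.294) [heading=225, draw]
    FD 10.8: (-24.814,-82.294) -> (-32.45,-89.931) [heading=225, draw]
    RT 45: heading 225 -> 180
    -- iteration 2/2 --
    FD 7.5: (-32.45,-89.931) -> (-39.95,-89.931) [heading=180, draw]
    FD 10.8: (-39.95,-89.931) -> (-50.75,-89.931) [heading=180, draw]
    RT 45: heading 180 -> 135
  ]
]
Final: pos=(-50.75,-89.931), heading=135, 15 segment(s) drawn

Segment lengths:
  seg 1: (-5,0) -> (-5,-8.5), length = 8.5
  seg 2: (-5,-8.5) -> (0.303,-13.803), length = 7.5
  seg 3: (0.303,-13.803) -> (7.94,-21.44), length = 10.8
  seg 4: (7.94,-21.44) -> (7.94,-28.94), length = 7.5
  seg 5: (7.94,-28.94) -> (7.94,-39.74), length = 10.8
  seg 6: (7.94,-39.74) -> (1.93,-45.75), length = 8.5
  seg 7: (1.93,-45.75) -> (1.93,-53.25), length = 7.5
  seg 8: (1.93,-53.25) -> (1.93,-64.05), length = 10.8
  seg 9: (1.93,-64.05) -> (-3.374,-69.354), length = 7.5
  seg 10: (-3.374,-69.354) -> (-11.01,-76.991), length = 10.8
  seg 11: (-11.01,-76.991) -> (-19.51,-76.991), length = 8.5
  seg 12: (-19.51,-76.991) -> (-24.814,-82.294), length = 7.5
  seg 13: (-24.814,-82.294) -> (-32.45,-89.931), length = 10.8
  seg 14: (-32.45,-89.931) -> (-39.95,-89.931), length = 7.5
  seg 15: (-39.95,-89.931) -> (-50.75,-89.931), length = 10.8
Total = 135.3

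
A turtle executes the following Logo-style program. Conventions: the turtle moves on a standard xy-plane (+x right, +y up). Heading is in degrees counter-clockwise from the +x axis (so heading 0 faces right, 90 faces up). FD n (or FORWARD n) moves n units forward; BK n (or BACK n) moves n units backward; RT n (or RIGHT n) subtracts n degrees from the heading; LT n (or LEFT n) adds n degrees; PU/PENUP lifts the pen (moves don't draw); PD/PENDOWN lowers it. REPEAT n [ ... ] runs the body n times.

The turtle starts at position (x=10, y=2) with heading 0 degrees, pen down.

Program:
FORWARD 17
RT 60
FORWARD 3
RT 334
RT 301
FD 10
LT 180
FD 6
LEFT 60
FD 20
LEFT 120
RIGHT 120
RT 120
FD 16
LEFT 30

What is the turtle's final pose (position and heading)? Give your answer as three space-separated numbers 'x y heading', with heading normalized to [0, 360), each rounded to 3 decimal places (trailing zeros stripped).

Answer: 17.276 -9.654 175

Derivation:
Executing turtle program step by step:
Start: pos=(10,2), heading=0, pen down
FD 17: (10,2) -> (27,2) [heading=0, draw]
RT 60: heading 0 -> 300
FD 3: (27,2) -> (28.5,-0.598) [heading=300, draw]
RT 334: heading 300 -> 326
RT 301: heading 326 -> 25
FD 10: (28.5,-0.598) -> (37.563,3.628) [heading=25, draw]
LT 180: heading 25 -> 205
FD 6: (37.563,3.628) -> (32.125,1.092) [heading=205, draw]
LT 60: heading 205 -> 265
FD 20: (32.125,1.092) -> (30.382,-18.831) [heading=265, draw]
LT 120: heading 265 -> 25
RT 120: heading 25 -> 265
RT 120: heading 265 -> 145
FD 16: (30.382,-18.831) -> (17.276,-9.654) [heading=145, draw]
LT 30: heading 145 -> 175
Final: pos=(17.276,-9.654), heading=175, 6 segment(s) drawn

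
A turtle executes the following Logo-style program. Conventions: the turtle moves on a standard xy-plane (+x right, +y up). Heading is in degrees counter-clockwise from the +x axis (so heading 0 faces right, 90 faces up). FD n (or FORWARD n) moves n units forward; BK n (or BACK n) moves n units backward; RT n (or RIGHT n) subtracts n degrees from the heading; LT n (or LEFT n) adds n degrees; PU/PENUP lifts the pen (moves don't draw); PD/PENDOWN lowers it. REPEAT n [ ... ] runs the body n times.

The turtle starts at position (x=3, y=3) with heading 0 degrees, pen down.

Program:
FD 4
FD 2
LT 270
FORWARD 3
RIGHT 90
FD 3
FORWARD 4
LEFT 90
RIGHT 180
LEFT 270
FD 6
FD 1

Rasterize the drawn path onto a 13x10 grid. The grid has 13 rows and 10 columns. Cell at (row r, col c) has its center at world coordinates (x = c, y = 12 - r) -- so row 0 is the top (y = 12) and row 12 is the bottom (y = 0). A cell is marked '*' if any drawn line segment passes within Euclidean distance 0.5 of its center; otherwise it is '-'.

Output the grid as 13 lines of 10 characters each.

Answer: ----------
----------
----------
----------
----------
----------
----------
----------
----------
---*******
---------*
---------*
--********

Derivation:
Segment 0: (3,3) -> (7,3)
Segment 1: (7,3) -> (9,3)
Segment 2: (9,3) -> (9,0)
Segment 3: (9,0) -> (6,0)
Segment 4: (6,0) -> (2,0)
Segment 5: (2,0) -> (8,-0)
Segment 6: (8,-0) -> (9,-0)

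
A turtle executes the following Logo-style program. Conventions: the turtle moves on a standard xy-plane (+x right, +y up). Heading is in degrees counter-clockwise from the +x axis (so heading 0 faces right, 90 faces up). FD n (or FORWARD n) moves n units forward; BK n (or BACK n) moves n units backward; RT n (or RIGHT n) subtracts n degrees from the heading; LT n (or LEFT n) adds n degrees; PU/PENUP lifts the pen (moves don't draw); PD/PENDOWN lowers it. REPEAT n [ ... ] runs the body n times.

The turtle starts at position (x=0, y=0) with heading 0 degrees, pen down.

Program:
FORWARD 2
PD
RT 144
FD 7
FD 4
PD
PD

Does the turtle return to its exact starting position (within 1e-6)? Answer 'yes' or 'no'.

Answer: no

Derivation:
Executing turtle program step by step:
Start: pos=(0,0), heading=0, pen down
FD 2: (0,0) -> (2,0) [heading=0, draw]
PD: pen down
RT 144: heading 0 -> 216
FD 7: (2,0) -> (-3.663,-4.114) [heading=216, draw]
FD 4: (-3.663,-4.114) -> (-6.899,-6.466) [heading=216, draw]
PD: pen down
PD: pen down
Final: pos=(-6.899,-6.466), heading=216, 3 segment(s) drawn

Start position: (0, 0)
Final position: (-6.899, -6.466)
Distance = 9.455; >= 1e-6 -> NOT closed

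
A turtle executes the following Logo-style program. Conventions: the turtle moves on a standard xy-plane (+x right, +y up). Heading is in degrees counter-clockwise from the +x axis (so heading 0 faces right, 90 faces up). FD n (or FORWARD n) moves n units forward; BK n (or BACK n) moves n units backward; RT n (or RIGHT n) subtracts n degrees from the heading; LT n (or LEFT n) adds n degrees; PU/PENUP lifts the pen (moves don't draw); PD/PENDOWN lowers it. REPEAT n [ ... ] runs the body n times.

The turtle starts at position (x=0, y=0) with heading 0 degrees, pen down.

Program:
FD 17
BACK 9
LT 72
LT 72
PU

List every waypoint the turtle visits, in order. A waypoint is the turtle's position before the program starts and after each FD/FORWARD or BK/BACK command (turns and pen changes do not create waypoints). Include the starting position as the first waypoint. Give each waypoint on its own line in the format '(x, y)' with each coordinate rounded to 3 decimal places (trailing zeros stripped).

Executing turtle program step by step:
Start: pos=(0,0), heading=0, pen down
FD 17: (0,0) -> (17,0) [heading=0, draw]
BK 9: (17,0) -> (8,0) [heading=0, draw]
LT 72: heading 0 -> 72
LT 72: heading 72 -> 144
PU: pen up
Final: pos=(8,0), heading=144, 2 segment(s) drawn
Waypoints (3 total):
(0, 0)
(17, 0)
(8, 0)

Answer: (0, 0)
(17, 0)
(8, 0)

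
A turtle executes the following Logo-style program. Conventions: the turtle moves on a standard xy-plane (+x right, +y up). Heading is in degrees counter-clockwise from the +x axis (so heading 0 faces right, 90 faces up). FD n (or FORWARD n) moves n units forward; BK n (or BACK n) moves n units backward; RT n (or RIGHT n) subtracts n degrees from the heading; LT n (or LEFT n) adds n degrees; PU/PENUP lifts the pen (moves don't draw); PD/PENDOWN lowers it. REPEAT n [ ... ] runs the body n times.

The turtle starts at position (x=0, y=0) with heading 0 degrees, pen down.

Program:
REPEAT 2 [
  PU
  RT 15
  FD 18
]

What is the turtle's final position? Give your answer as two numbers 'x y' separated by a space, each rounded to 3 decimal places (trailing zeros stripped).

Executing turtle program step by step:
Start: pos=(0,0), heading=0, pen down
REPEAT 2 [
  -- iteration 1/2 --
  PU: pen up
  RT 15: heading 0 -> 345
  FD 18: (0,0) -> (17.387,-4.659) [heading=345, move]
  -- iteration 2/2 --
  PU: pen up
  RT 15: heading 345 -> 330
  FD 18: (17.387,-4.659) -> (32.975,-13.659) [heading=330, move]
]
Final: pos=(32.975,-13.659), heading=330, 0 segment(s) drawn

Answer: 32.975 -13.659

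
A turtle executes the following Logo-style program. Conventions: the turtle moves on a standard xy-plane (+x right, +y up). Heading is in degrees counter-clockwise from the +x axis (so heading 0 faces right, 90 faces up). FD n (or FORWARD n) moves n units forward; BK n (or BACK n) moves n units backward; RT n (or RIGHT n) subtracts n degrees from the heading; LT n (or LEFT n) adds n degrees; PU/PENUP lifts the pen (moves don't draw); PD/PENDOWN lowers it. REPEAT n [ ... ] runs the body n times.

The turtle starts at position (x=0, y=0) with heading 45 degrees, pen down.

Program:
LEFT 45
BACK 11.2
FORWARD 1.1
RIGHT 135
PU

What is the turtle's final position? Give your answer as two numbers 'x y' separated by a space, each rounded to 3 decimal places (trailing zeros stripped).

Answer: 0 -10.1

Derivation:
Executing turtle program step by step:
Start: pos=(0,0), heading=45, pen down
LT 45: heading 45 -> 90
BK 11.2: (0,0) -> (0,-11.2) [heading=90, draw]
FD 1.1: (0,-11.2) -> (0,-10.1) [heading=90, draw]
RT 135: heading 90 -> 315
PU: pen up
Final: pos=(0,-10.1), heading=315, 2 segment(s) drawn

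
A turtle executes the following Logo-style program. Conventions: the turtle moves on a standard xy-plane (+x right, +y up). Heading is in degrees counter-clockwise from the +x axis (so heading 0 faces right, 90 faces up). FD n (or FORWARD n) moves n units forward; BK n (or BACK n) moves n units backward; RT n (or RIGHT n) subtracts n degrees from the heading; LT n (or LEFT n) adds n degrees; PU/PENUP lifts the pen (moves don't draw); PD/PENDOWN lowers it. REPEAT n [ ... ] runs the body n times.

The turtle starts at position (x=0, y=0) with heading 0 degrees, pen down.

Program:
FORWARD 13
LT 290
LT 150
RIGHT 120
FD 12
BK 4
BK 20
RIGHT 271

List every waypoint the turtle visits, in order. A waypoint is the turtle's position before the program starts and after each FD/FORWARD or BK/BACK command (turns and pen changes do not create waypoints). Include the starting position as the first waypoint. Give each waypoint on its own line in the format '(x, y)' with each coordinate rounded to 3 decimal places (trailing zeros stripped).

Executing turtle program step by step:
Start: pos=(0,0), heading=0, pen down
FD 13: (0,0) -> (13,0) [heading=0, draw]
LT 290: heading 0 -> 290
LT 150: heading 290 -> 80
RT 120: heading 80 -> 320
FD 12: (13,0) -> (22.193,-7.713) [heading=320, draw]
BK 4: (22.193,-7.713) -> (19.128,-5.142) [heading=320, draw]
BK 20: (19.128,-5.142) -> (3.807,7.713) [heading=320, draw]
RT 271: heading 320 -> 49
Final: pos=(3.807,7.713), heading=49, 4 segment(s) drawn
Waypoints (5 total):
(0, 0)
(13, 0)
(22.193, -7.713)
(19.128, -5.142)
(3.807, 7.713)

Answer: (0, 0)
(13, 0)
(22.193, -7.713)
(19.128, -5.142)
(3.807, 7.713)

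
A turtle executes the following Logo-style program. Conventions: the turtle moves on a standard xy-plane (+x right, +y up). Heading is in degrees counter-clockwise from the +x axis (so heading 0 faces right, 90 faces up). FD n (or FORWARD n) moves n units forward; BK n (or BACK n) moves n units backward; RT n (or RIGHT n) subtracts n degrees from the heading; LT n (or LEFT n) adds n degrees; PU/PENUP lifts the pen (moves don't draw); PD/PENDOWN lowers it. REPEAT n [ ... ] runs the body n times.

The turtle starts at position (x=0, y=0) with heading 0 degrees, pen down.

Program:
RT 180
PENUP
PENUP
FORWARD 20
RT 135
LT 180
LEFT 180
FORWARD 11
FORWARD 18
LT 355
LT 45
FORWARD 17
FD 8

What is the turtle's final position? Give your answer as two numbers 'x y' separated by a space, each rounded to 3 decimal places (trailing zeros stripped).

Executing turtle program step by step:
Start: pos=(0,0), heading=0, pen down
RT 180: heading 0 -> 180
PU: pen up
PU: pen up
FD 20: (0,0) -> (-20,0) [heading=180, move]
RT 135: heading 180 -> 45
LT 180: heading 45 -> 225
LT 180: heading 225 -> 45
FD 11: (-20,0) -> (-12.222,7.778) [heading=45, move]
FD 18: (-12.222,7.778) -> (0.506,20.506) [heading=45, move]
LT 355: heading 45 -> 40
LT 45: heading 40 -> 85
FD 17: (0.506,20.506) -> (1.988,37.441) [heading=85, move]
FD 8: (1.988,37.441) -> (2.685,45.411) [heading=85, move]
Final: pos=(2.685,45.411), heading=85, 0 segment(s) drawn

Answer: 2.685 45.411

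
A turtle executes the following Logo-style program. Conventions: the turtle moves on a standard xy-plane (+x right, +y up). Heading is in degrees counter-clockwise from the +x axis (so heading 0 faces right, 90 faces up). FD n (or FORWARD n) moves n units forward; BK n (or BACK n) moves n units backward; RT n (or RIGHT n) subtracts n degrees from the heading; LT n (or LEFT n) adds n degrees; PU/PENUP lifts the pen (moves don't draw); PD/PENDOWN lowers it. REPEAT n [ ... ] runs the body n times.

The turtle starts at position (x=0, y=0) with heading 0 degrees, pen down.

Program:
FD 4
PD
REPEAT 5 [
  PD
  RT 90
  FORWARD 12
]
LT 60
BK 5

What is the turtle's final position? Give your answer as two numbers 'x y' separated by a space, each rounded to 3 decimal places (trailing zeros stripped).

Executing turtle program step by step:
Start: pos=(0,0), heading=0, pen down
FD 4: (0,0) -> (4,0) [heading=0, draw]
PD: pen down
REPEAT 5 [
  -- iteration 1/5 --
  PD: pen down
  RT 90: heading 0 -> 270
  FD 12: (4,0) -> (4,-12) [heading=270, draw]
  -- iteration 2/5 --
  PD: pen down
  RT 90: heading 270 -> 180
  FD 12: (4,-12) -> (-8,-12) [heading=180, draw]
  -- iteration 3/5 --
  PD: pen down
  RT 90: heading 180 -> 90
  FD 12: (-8,-12) -> (-8,0) [heading=90, draw]
  -- iteration 4/5 --
  PD: pen down
  RT 90: heading 90 -> 0
  FD 12: (-8,0) -> (4,0) [heading=0, draw]
  -- iteration 5/5 --
  PD: pen down
  RT 90: heading 0 -> 270
  FD 12: (4,0) -> (4,-12) [heading=270, draw]
]
LT 60: heading 270 -> 330
BK 5: (4,-12) -> (-0.33,-9.5) [heading=330, draw]
Final: pos=(-0.33,-9.5), heading=330, 7 segment(s) drawn

Answer: -0.33 -9.5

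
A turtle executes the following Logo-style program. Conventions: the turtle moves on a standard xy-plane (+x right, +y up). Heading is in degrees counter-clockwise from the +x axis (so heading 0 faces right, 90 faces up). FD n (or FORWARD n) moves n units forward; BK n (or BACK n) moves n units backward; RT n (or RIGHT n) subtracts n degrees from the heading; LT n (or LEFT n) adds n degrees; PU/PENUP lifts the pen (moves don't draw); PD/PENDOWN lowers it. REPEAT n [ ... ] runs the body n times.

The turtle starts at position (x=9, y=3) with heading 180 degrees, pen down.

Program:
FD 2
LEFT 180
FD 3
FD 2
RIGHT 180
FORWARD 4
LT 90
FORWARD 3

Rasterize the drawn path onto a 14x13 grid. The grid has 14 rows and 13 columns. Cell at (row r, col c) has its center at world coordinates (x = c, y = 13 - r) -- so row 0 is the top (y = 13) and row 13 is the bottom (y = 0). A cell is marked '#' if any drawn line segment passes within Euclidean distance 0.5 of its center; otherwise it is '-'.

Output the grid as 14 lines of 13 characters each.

Segment 0: (9,3) -> (7,3)
Segment 1: (7,3) -> (10,3)
Segment 2: (10,3) -> (12,3)
Segment 3: (12,3) -> (8,3)
Segment 4: (8,3) -> (8,-0)

Answer: -------------
-------------
-------------
-------------
-------------
-------------
-------------
-------------
-------------
-------------
-------######
--------#----
--------#----
--------#----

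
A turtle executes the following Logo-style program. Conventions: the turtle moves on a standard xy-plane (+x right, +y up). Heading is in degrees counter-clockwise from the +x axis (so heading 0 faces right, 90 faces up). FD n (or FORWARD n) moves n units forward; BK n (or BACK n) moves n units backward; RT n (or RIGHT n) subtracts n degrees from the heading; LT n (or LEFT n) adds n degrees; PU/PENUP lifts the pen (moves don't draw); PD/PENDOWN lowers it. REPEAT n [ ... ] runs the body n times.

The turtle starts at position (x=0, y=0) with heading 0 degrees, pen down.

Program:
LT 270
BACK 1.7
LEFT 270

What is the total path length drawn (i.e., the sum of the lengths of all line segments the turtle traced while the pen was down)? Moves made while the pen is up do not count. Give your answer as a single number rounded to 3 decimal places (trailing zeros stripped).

Executing turtle program step by step:
Start: pos=(0,0), heading=0, pen down
LT 270: heading 0 -> 270
BK 1.7: (0,0) -> (0,1.7) [heading=270, draw]
LT 270: heading 270 -> 180
Final: pos=(0,1.7), heading=180, 1 segment(s) drawn

Segment lengths:
  seg 1: (0,0) -> (0,1.7), length = 1.7
Total = 1.7

Answer: 1.7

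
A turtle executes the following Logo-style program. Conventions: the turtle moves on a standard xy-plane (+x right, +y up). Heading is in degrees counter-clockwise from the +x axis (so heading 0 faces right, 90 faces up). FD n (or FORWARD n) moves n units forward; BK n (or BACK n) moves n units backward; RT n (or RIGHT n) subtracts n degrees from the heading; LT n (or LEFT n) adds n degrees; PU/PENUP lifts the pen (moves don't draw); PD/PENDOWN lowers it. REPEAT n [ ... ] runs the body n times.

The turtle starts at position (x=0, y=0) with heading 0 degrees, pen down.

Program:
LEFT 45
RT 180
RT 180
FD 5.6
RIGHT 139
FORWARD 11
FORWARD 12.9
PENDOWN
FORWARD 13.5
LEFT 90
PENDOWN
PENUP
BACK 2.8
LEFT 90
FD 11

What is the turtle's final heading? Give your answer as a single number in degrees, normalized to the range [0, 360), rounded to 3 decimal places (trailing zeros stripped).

Answer: 86

Derivation:
Executing turtle program step by step:
Start: pos=(0,0), heading=0, pen down
LT 45: heading 0 -> 45
RT 180: heading 45 -> 225
RT 180: heading 225 -> 45
FD 5.6: (0,0) -> (3.96,3.96) [heading=45, draw]
RT 139: heading 45 -> 266
FD 11: (3.96,3.96) -> (3.192,-7.013) [heading=266, draw]
FD 12.9: (3.192,-7.013) -> (2.293,-19.882) [heading=266, draw]
PD: pen down
FD 13.5: (2.293,-19.882) -> (1.351,-33.349) [heading=266, draw]
LT 90: heading 266 -> 356
PD: pen down
PU: pen up
BK 2.8: (1.351,-33.349) -> (-1.442,-33.154) [heading=356, move]
LT 90: heading 356 -> 86
FD 11: (-1.442,-33.154) -> (-0.675,-22.181) [heading=86, move]
Final: pos=(-0.675,-22.181), heading=86, 4 segment(s) drawn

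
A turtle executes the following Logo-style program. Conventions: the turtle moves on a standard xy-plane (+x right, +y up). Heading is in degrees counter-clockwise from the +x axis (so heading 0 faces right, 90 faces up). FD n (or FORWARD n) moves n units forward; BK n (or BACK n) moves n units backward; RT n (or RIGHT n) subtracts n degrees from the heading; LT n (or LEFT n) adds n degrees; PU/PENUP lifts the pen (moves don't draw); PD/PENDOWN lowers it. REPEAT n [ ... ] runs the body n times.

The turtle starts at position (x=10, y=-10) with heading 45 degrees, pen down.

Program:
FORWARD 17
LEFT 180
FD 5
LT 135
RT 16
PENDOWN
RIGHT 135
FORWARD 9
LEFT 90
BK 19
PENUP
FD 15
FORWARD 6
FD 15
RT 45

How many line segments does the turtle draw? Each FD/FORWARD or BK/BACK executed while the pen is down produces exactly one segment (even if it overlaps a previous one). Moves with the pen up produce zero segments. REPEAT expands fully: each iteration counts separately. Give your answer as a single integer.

Executing turtle program step by step:
Start: pos=(10,-10), heading=45, pen down
FD 17: (10,-10) -> (22.021,2.021) [heading=45, draw]
LT 180: heading 45 -> 225
FD 5: (22.021,2.021) -> (18.485,-1.515) [heading=225, draw]
LT 135: heading 225 -> 0
RT 16: heading 0 -> 344
PD: pen down
RT 135: heading 344 -> 209
FD 9: (18.485,-1.515) -> (10.614,-5.878) [heading=209, draw]
LT 90: heading 209 -> 299
BK 19: (10.614,-5.878) -> (1.402,10.74) [heading=299, draw]
PU: pen up
FD 15: (1.402,10.74) -> (8.674,-2.38) [heading=299, move]
FD 6: (8.674,-2.38) -> (11.583,-7.627) [heading=299, move]
FD 15: (11.583,-7.627) -> (18.855,-20.747) [heading=299, move]
RT 45: heading 299 -> 254
Final: pos=(18.855,-20.747), heading=254, 4 segment(s) drawn
Segments drawn: 4

Answer: 4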